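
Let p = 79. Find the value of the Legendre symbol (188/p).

Euler's criterion: (188/79) ≡ 30^39 (mod 79).
30^2 ≡ 31 (mod 79)
30^4 ≡ 13 (mod 79)
30^8 ≡ 11 (mod 79)
30^16 ≡ 42 (mod 79)
30^32 ≡ 26 (mod 79)
30^39 = 30^(32+4+2+1) ≡ 78 (mod 79).
Result is 78 ≡ −1, so (188/79) = −1.

-1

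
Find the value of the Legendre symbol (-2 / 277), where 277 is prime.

First reduce: -2 ≡ 275 (mod 277).
Reciprocity: 275 ≡ 3 and 277 ≡ 1 (mod 4), so (275/277) = +(277/275).
Reduce top mod 275: now compute (2/275).
Pull out 2: since 275 ≡ 3 (mod 8), (2/275) = -1.
Reached (1/275) = 1. Collecting the sign flips along the way, the symbol is -1.

-1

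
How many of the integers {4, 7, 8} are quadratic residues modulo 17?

2

(4/17) = +1 → QR.
(7/17) = -1 → non-residue.
(8/17) = +1 → QR.
Total quadratic residues among the 3: 2.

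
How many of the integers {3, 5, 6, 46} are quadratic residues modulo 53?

2

(3/53) = -1 → non-residue.
(5/53) = -1 → non-residue.
(6/53) = +1 → QR.
(46/53) = +1 → QR.
Total quadratic residues among the 4: 2.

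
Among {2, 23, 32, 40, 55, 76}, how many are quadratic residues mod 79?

(2/79) = +1 → QR.
(23/79) = +1 → QR.
(32/79) = +1 → QR.
(40/79) = +1 → QR.
(55/79) = +1 → QR.
(76/79) = +1 → QR.
Total quadratic residues among the 6: 6.

6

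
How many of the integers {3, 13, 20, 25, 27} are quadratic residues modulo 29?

3

(3/29) = -1 → non-residue.
(13/29) = +1 → QR.
(20/29) = +1 → QR.
(25/29) = +1 → QR.
(27/29) = -1 → non-residue.
Total quadratic residues among the 5: 3.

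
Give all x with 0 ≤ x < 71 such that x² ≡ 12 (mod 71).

15, 56

Since 71 ≡ 3 (mod 4), a square root of 12 is 12^((71+1)/4) = 12^18 mod 71.
Repeated squaring: 12^2≡2, 12^4≡4, 12^8≡16, 12^16≡43 (mod 71).
12^18 = 12^(16+2) ≡ 15 (mod 71).
Check: 15² = 225 ≡ 12 (mod 71). The two roots are 15 and 56.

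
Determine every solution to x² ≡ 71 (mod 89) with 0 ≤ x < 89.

31, 58

89 ≡ 1 (mod 4), so we find a root by search.
Trying successive values, 31² = 961 ≡ 71 (mod 89). The other root is 89 − 31 = 58.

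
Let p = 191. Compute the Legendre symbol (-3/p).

First reduce: -3 ≡ 188 (mod 191).
Pull out 2^2: since 191 ≡ 7 (mod 8), (2/191) = +1, so (2/191)^2 = +1.
Reciprocity: 47 ≡ 3 and 191 ≡ 3 (mod 4), so (47/191) = −(191/47).
Reduce top mod 47: now compute (3/47).
Reciprocity: 3 ≡ 3 and 47 ≡ 3 (mod 4), so (3/47) = −(47/3).
Reduce top mod 3: now compute (2/3).
Pull out 2: since 3 ≡ 3 (mod 8), (2/3) = -1.
Reached (1/3) = 1. Collecting the sign flips along the way, the symbol is -1.

-1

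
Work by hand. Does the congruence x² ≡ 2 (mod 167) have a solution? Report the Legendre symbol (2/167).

1

Pull out 2: since 167 ≡ 7 (mod 8), (2/167) = +1.
Reached (1/167) = 1. Collecting the sign flips along the way, the symbol is +1.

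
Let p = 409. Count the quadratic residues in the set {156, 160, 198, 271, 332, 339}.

3

(156/409) = -1 → non-residue.
(160/409) = +1 → QR.
(198/409) = -1 → non-residue.
(271/409) = +1 → QR.
(332/409) = +1 → QR.
(339/409) = -1 → non-residue.
Total quadratic residues among the 6: 3.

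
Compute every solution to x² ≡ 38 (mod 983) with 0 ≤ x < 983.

Since 983 ≡ 3 (mod 4), a square root of 38 is 38^((983+1)/4) = 38^246 mod 983.
Repeated squaring: 38^2≡461, 38^4≡193, 38^8≡878, 38^16≡212, 38^32≡709, 38^64≡368, 38^128≡753 (mod 983).
38^246 = 38^(128+64+32+16+4+2) ≡ 579 (mod 983).
Check: 579² = 335241 ≡ 38 (mod 983). The two roots are 404 and 579.

404, 579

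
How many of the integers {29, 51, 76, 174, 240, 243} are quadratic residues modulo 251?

(29/251) = -1 → non-residue.
(51/251) = +1 → QR.
(76/251) = -1 → non-residue.
(174/251) = +1 → QR.
(240/251) = +1 → QR.
(243/251) = +1 → QR.
Total quadratic residues among the 6: 4.

4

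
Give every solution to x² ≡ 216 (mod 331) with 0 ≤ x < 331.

Since 331 ≡ 3 (mod 4), a square root of 216 is 216^((331+1)/4) = 216^83 mod 331.
Repeated squaring: 216^2≡316, 216^4≡225, 216^8≡313, 216^16≡324, 216^32≡49, 216^64≡84 (mod 331).
216^83 = 216^(64+16+2+1) ≡ 215 (mod 331).
Check: 215² = 46225 ≡ 216 (mod 331). The two roots are 116 and 215.

116, 215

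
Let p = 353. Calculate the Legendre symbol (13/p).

-1

Reciprocity: 13 ≡ 1 and 353 ≡ 1 (mod 4), so (13/353) = +(353/13).
Reduce top mod 13: now compute (2/13).
Pull out 2: since 13 ≡ 5 (mod 8), (2/13) = -1.
Reached (1/13) = 1. Collecting the sign flips along the way, the symbol is -1.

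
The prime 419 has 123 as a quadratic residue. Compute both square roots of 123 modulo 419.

31, 388

Since 419 ≡ 3 (mod 4), a square root of 123 is 123^((419+1)/4) = 123^105 mod 419.
Repeated squaring: 123^2≡45, 123^4≡349, 123^8≡291, 123^16≡43, 123^32≡173, 123^64≡180 (mod 419).
123^105 = 123^(64+32+8+1) ≡ 388 (mod 419).
Check: 388² = 150544 ≡ 123 (mod 419). The two roots are 31 and 388.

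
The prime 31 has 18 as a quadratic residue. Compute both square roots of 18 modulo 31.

Since 31 ≡ 3 (mod 4), a square root of 18 is 18^((31+1)/4) = 18^8 mod 31.
Repeated squaring: 18^2≡14, 18^4≡10, 18^8≡7 (mod 31).
18^8 = 18^(8) ≡ 7 (mod 31).
Check: 7² = 49 ≡ 18 (mod 31). The two roots are 7 and 24.

7, 24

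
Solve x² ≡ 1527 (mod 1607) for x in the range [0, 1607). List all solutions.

155, 1452

Since 1607 ≡ 3 (mod 4), a square root of 1527 is 1527^((1607+1)/4) = 1527^402 mod 1607.
Repeated squaring: 1527^2≡1579, 1527^4≡784, 1527^8≡782, 1527^16≡864, 1527^32≡848, 1527^64≡775, 1527^128≡1214, 1527^256≡177 (mod 1607).
1527^402 = 1527^(256+128+16+2) ≡ 1452 (mod 1607).
Check: 1452² = 2108304 ≡ 1527 (mod 1607). The two roots are 155 and 1452.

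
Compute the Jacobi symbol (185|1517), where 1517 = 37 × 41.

0

Reciprocity: 185 ≡ 1 and 1517 ≡ 1 (mod 4), so (185/1517) = +(1517/185).
Reduce top mod 185: now compute (37/185).
Reciprocity: 37 ≡ 1 and 185 ≡ 1 (mod 4), so (37/185) = +(185/37).
Reduce top mod 37: now compute (0/37).
Top reduces to 0: gcd > 1, so the symbol is 0.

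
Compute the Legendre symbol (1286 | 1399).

Pull out 2: since 1399 ≡ 7 (mod 8), (2/1399) = +1.
Reciprocity: 643 ≡ 3 and 1399 ≡ 3 (mod 4), so (643/1399) = −(1399/643).
Reduce top mod 643: now compute (113/643).
Reciprocity: 113 ≡ 1 and 643 ≡ 3 (mod 4), so (113/643) = +(643/113).
Reduce top mod 113: now compute (78/113).
Pull out 2: since 113 ≡ 1 (mod 8), (2/113) = +1.
Reciprocity: 39 ≡ 3 and 113 ≡ 1 (mod 4), so (39/113) = +(113/39).
Reduce top mod 39: now compute (35/39).
Reciprocity: 35 ≡ 3 and 39 ≡ 3 (mod 4), so (35/39) = −(39/35).
Reduce top mod 35: now compute (4/35).
Pull out 2^2: since 35 ≡ 3 (mod 8), (2/35) = -1, so (2/35)^2 = +1.
Reached (1/35) = 1. Collecting the sign flips along the way, the symbol is +1.

1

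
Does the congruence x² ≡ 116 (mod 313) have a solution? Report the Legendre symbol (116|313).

Pull out 2^2: since 313 ≡ 1 (mod 8), (2/313) = +1, so (2/313)^2 = +1.
Reciprocity: 29 ≡ 1 and 313 ≡ 1 (mod 4), so (29/313) = +(313/29).
Reduce top mod 29: now compute (23/29).
Reciprocity: 23 ≡ 3 and 29 ≡ 1 (mod 4), so (23/29) = +(29/23).
Reduce top mod 23: now compute (6/23).
Pull out 2: since 23 ≡ 7 (mod 8), (2/23) = +1.
Reciprocity: 3 ≡ 3 and 23 ≡ 3 (mod 4), so (3/23) = −(23/3).
Reduce top mod 3: now compute (2/3).
Pull out 2: since 3 ≡ 3 (mod 8), (2/3) = -1.
Reached (1/3) = 1. Collecting the sign flips along the way, the symbol is +1.

1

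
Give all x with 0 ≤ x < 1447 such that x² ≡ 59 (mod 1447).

Since 1447 ≡ 3 (mod 4), a square root of 59 is 59^((1447+1)/4) = 59^362 mod 1447.
Repeated squaring: 59^2≡587, 59^4≡183, 59^8≡208, 59^16≡1301, 59^32≡1058, 59^64≡833, 59^128≡776, 59^256≡224 (mod 1447).
59^362 = 59^(256+64+32+8+2) ≡ 1039 (mod 1447).
Check: 1039² = 1079521 ≡ 59 (mod 1447). The two roots are 408 and 1039.

408, 1039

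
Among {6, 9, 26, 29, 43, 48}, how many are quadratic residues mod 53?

(6/53) = +1 → QR.
(9/53) = +1 → QR.
(26/53) = -1 → non-residue.
(29/53) = +1 → QR.
(43/53) = +1 → QR.
(48/53) = -1 → non-residue.
Total quadratic residues among the 6: 4.

4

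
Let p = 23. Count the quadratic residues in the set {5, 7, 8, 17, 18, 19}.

(5/23) = -1 → non-residue.
(7/23) = -1 → non-residue.
(8/23) = +1 → QR.
(17/23) = -1 → non-residue.
(18/23) = +1 → QR.
(19/23) = -1 → non-residue.
Total quadratic residues among the 6: 2.

2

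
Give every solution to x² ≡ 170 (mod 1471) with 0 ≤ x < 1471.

196, 1275

Since 1471 ≡ 3 (mod 4), a square root of 170 is 170^((1471+1)/4) = 170^368 mod 1471.
Repeated squaring: 170^2≡951, 170^4≡1207, 170^8≡559, 170^16≡629, 170^32≡1413, 170^64≡422, 170^128≡93, 170^256≡1294 (mod 1471).
170^368 = 170^(256+64+32+16) ≡ 196 (mod 1471).
Check: 196² = 38416 ≡ 170 (mod 1471). The two roots are 196 and 1275.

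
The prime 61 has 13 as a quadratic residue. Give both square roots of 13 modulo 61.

61 ≡ 1 (mod 4), so we find a root by search.
Trying successive values, 14² = 196 ≡ 13 (mod 61). The other root is 61 − 14 = 47.

14, 47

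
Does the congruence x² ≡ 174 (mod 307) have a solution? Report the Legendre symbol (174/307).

Euler's criterion: (174/307) ≡ 174^153 (mod 307).
174^2 ≡ 190 (mod 307)
174^4 ≡ 181 (mod 307)
174^8 ≡ 219 (mod 307)
174^16 ≡ 69 (mod 307)
174^32 ≡ 156 (mod 307)
174^64 ≡ 83 (mod 307)
174^128 ≡ 135 (mod 307)
174^153 = 174^(128+16+8+1) ≡ 306 (mod 307).
Result is 306 ≡ −1, so (174/307) = −1.

-1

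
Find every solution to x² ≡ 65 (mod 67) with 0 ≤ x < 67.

Since 67 ≡ 3 (mod 4), a square root of 65 is 65^((67+1)/4) = 65^17 mod 67.
Repeated squaring: 65^2≡4, 65^4≡16, 65^8≡55, 65^16≡10 (mod 67).
65^17 = 65^(16+1) ≡ 47 (mod 67).
Check: 47² = 2209 ≡ 65 (mod 67). The two roots are 20 and 47.

20, 47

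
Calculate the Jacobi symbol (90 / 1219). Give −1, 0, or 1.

-1

Pull out 2: since 1219 ≡ 3 (mod 8), (2/1219) = -1.
Reciprocity: 45 ≡ 1 and 1219 ≡ 3 (mod 4), so (45/1219) = +(1219/45).
Reduce top mod 45: now compute (4/45).
Pull out 2^2: since 45 ≡ 5 (mod 8), (2/45) = -1, so (2/45)^2 = +1.
Reached (1/45) = 1. Collecting the sign flips along the way, the symbol is -1.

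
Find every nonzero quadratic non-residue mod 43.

2 3 5 7 8 12 18 19 20 22 26 27 28 29 30 32 33 34 37 39 42

Square k = 1,…,21 (k and 43−k give the same square):
1²=1, 2²=4, 3²=9, 4²=16, 5²=25, 6²=36, 7²≡6, 8²≡21, 9²≡38, 10²≡14, 11²≡35, 12²≡15, 13²≡40, 14²≡24, 15²≡10, 16²≡41, 17²≡31, 18²≡23, 19²≡17, 20²≡13, 21²≡11 (mod 43).
The residues are {1, 4, 6, 9, 10, 11, 13, 14, 15, 16, 17, 21, 23, 24, 25, 31, 35, 36, 38, 40, 41}; the non-residues are the remaining 21 nonzero classes.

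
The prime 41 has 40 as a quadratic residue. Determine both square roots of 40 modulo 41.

41 ≡ 1 (mod 4), so we find a root by search.
Trying successive values, 9² = 81 ≡ 40 (mod 41). The other root is 41 − 9 = 32.

9, 32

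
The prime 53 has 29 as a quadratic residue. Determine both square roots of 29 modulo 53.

20, 33

53 ≡ 1 (mod 4), so we find a root by search.
Trying successive values, 20² = 400 ≡ 29 (mod 53). The other root is 53 − 20 = 33.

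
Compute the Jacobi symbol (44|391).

Pull out 2^2: since 391 ≡ 7 (mod 8), (2/391) = +1, so (2/391)^2 = +1.
Reciprocity: 11 ≡ 3 and 391 ≡ 3 (mod 4), so (11/391) = −(391/11).
Reduce top mod 11: now compute (6/11).
Pull out 2: since 11 ≡ 3 (mod 8), (2/11) = -1.
Reciprocity: 3 ≡ 3 and 11 ≡ 3 (mod 4), so (3/11) = −(11/3).
Reduce top mod 3: now compute (2/3).
Pull out 2: since 3 ≡ 3 (mod 8), (2/3) = -1.
Reached (1/3) = 1. Collecting the sign flips along the way, the symbol is +1.

1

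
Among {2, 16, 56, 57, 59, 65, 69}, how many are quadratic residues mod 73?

(2/73) = +1 → QR.
(16/73) = +1 → QR.
(56/73) = -1 → non-residue.
(57/73) = +1 → QR.
(59/73) = -1 → non-residue.
(65/73) = +1 → QR.
(69/73) = +1 → QR.
Total quadratic residues among the 7: 5.

5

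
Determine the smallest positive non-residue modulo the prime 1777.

5

(2/1777) = +1, so 2 is a residue.
(3/1777) = +1, so 3 is a residue.
(4/1777) = +1, so 4 is a residue.
(5/1777) = −1, so 5 is the smallest positive non-residue mod 1777.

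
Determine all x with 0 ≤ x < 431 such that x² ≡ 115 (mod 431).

Since 431 ≡ 3 (mod 4), a square root of 115 is 115^((431+1)/4) = 115^108 mod 431.
Repeated squaring: 115^2≡295, 115^4≡394, 115^8≡76, 115^16≡173, 115^32≡190, 115^64≡327 (mod 431).
115^108 = 115^(64+32+8+4) ≡ 169 (mod 431).
Check: 169² = 28561 ≡ 115 (mod 431). The two roots are 169 and 262.

169, 262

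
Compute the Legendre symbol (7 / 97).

Reciprocity: 7 ≡ 3 and 97 ≡ 1 (mod 4), so (7/97) = +(97/7).
Reduce top mod 7: now compute (6/7).
Pull out 2: since 7 ≡ 7 (mod 8), (2/7) = +1.
Reciprocity: 3 ≡ 3 and 7 ≡ 3 (mod 4), so (3/7) = −(7/3).
Reduce top mod 3: now compute (1/3).
Reached (1/3) = 1. Collecting the sign flips along the way, the symbol is -1.

-1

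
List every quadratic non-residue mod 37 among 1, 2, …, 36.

Square k = 1,…,18 (k and 37−k give the same square):
1²=1, 2²=4, 3²=9, 4²=16, 5²=25, 6²=36, 7²≡12, 8²≡27, 9²≡7, 10²≡26, 11²≡10, 12²≡33, 13²≡21, 14²≡11, 15²≡3, 16²≡34, 17²≡30, 18²≡28 (mod 37).
The residues are {1, 3, 4, 7, 9, 10, 11, 12, 16, 21, 25, 26, 27, 28, 30, 33, 34, 36}; the non-residues are the remaining 18 nonzero classes.

2, 5, 6, 8, 13, 14, 15, 17, 18, 19, 20, 22, 23, 24, 29, 31, 32, 35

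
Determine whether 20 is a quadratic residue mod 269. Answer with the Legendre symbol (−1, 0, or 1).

1

Pull out 2^2: since 269 ≡ 5 (mod 8), (2/269) = -1, so (2/269)^2 = +1.
Reciprocity: 5 ≡ 1 and 269 ≡ 1 (mod 4), so (5/269) = +(269/5).
Reduce top mod 5: now compute (4/5).
Pull out 2^2: since 5 ≡ 5 (mod 8), (2/5) = -1, so (2/5)^2 = +1.
Reached (1/5) = 1. Collecting the sign flips along the way, the symbol is +1.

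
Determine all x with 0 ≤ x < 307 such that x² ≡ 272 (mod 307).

72, 235

Since 307 ≡ 3 (mod 4), a square root of 272 is 272^((307+1)/4) = 272^77 mod 307.
Repeated squaring: 272^2≡304, 272^4≡9, 272^8≡81, 272^16≡114, 272^32≡102, 272^64≡273 (mod 307).
272^77 = 272^(64+8+4+1) ≡ 235 (mod 307).
Check: 235² = 55225 ≡ 272 (mod 307). The two roots are 72 and 235.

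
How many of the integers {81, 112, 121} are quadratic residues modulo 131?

(81/131) = +1 → QR.
(112/131) = +1 → QR.
(121/131) = +1 → QR.
Total quadratic residues among the 3: 3.

3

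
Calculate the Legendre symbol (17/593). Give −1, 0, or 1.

1

Euler's criterion: (17/593) ≡ 17^296 (mod 593).
17^2 ≡ 289 (mod 593)
17^4 ≡ 501 (mod 593)
17^8 ≡ 162 (mod 593)
17^16 ≡ 152 (mod 593)
17^32 ≡ 570 (mod 593)
17^64 ≡ 529 (mod 593)
17^128 ≡ 538 (mod 593)
17^256 ≡ 60 (mod 593)
17^296 = 17^(256+32+8) ≡ 1 (mod 593).
Result is 1, so (17/593) = 1.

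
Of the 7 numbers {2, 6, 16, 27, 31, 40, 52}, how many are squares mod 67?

3

(2/67) = -1 → non-residue.
(6/67) = +1 → QR.
(16/67) = +1 → QR.
(27/67) = -1 → non-residue.
(31/67) = -1 → non-residue.
(40/67) = +1 → QR.
(52/67) = -1 → non-residue.
Total quadratic residues among the 7: 3.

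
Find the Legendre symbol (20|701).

1

Pull out 2^2: since 701 ≡ 5 (mod 8), (2/701) = -1, so (2/701)^2 = +1.
Reciprocity: 5 ≡ 1 and 701 ≡ 1 (mod 4), so (5/701) = +(701/5).
Reduce top mod 5: now compute (1/5).
Reached (1/5) = 1. Collecting the sign flips along the way, the symbol is +1.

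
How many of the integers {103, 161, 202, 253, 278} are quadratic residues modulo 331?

4

(103/331) = +1 → QR.
(161/331) = +1 → QR.
(202/331) = +1 → QR.
(253/331) = +1 → QR.
(278/331) = -1 → non-residue.
Total quadratic residues among the 5: 4.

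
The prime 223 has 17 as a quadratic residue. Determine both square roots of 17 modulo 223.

54, 169

Since 223 ≡ 3 (mod 4), a square root of 17 is 17^((223+1)/4) = 17^56 mod 223.
Repeated squaring: 17^2≡66, 17^4≡119, 17^8≡112, 17^16≡56, 17^32≡14 (mod 223).
17^56 = 17^(32+16+8) ≡ 169 (mod 223).
Check: 169² = 28561 ≡ 17 (mod 223). The two roots are 54 and 169.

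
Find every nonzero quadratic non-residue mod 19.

Square k = 1,…,9 (k and 19−k give the same square):
1²=1, 2²=4, 3²=9, 4²=16, 5²≡6, 6²≡17, 7²≡11, 8²≡7, 9²≡5 (mod 19).
The residues are {1, 4, 5, 6, 7, 9, 11, 16, 17}; the non-residues are the remaining 9 nonzero classes.

2,3,8,10,12,13,14,15,18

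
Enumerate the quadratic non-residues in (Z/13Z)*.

Square k = 1,…,6 (k and 13−k give the same square):
1²=1, 2²=4, 3²=9, 4²≡3, 5²≡12, 6²≡10 (mod 13).
The residues are {1, 3, 4, 9, 10, 12}; the non-residues are the remaining 6 nonzero classes.

2, 5, 6, 7, 8, 11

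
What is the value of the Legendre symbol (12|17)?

-1

Pull out 2^2: since 17 ≡ 1 (mod 8), (2/17) = +1, so (2/17)^2 = +1.
Reciprocity: 3 ≡ 3 and 17 ≡ 1 (mod 4), so (3/17) = +(17/3).
Reduce top mod 3: now compute (2/3).
Pull out 2: since 3 ≡ 3 (mod 8), (2/3) = -1.
Reached (1/3) = 1. Collecting the sign flips along the way, the symbol is -1.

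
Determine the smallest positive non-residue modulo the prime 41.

3

(2/41) = +1, so 2 is a residue.
(3/41) = −1, so 3 is the smallest positive non-residue mod 41.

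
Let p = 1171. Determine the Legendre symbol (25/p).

Euler's criterion: (25/1171) ≡ 25^585 (mod 1171).
25^2 ≡ 625 (mod 1171)
25^4 ≡ 682 (mod 1171)
25^8 ≡ 237 (mod 1171)
25^16 ≡ 1132 (mod 1171)
25^32 ≡ 350 (mod 1171)
25^64 ≡ 716 (mod 1171)
25^128 ≡ 929 (mod 1171)
25^256 ≡ 14 (mod 1171)
25^512 ≡ 196 (mod 1171)
25^585 = 25^(512+64+8+1) ≡ 1 (mod 1171).
Result is 1, so (25/1171) = 1.

1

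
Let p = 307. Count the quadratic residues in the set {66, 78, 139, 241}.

(66/307) = +1 → QR.
(78/307) = -1 → non-residue.
(139/307) = -1 → non-residue.
(241/307) = -1 → non-residue.
Total quadratic residues among the 4: 1.

1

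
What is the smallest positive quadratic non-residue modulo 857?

3

(2/857) = +1, so 2 is a residue.
(3/857) = −1, so 3 is the smallest positive non-residue mod 857.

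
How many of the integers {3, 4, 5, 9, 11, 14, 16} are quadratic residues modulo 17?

3

(3/17) = -1 → non-residue.
(4/17) = +1 → QR.
(5/17) = -1 → non-residue.
(9/17) = +1 → QR.
(11/17) = -1 → non-residue.
(14/17) = -1 → non-residue.
(16/17) = +1 → QR.
Total quadratic residues among the 7: 3.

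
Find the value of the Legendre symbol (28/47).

Pull out 2^2: since 47 ≡ 7 (mod 8), (2/47) = +1, so (2/47)^2 = +1.
Reciprocity: 7 ≡ 3 and 47 ≡ 3 (mod 4), so (7/47) = −(47/7).
Reduce top mod 7: now compute (5/7).
Reciprocity: 5 ≡ 1 and 7 ≡ 3 (mod 4), so (5/7) = +(7/5).
Reduce top mod 5: now compute (2/5).
Pull out 2: since 5 ≡ 5 (mod 8), (2/5) = -1.
Reached (1/5) = 1. Collecting the sign flips along the way, the symbol is +1.

1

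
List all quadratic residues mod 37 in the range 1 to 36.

1 3 4 7 9 10 11 12 16 21 25 26 27 28 30 33 34 36

Square k = 1,…,18 (k and 37−k give the same square):
1²=1, 2²=4, 3²=9, 4²=16, 5²=25, 6²=36, 7²≡12, 8²≡27, 9²≡7, 10²≡26, 11²≡10, 12²≡33, 13²≡21, 14²≡11, 15²≡3, 16²≡34, 17²≡30, 18²≡28 (mod 37).
So the quadratic residues mod 37 are {1, 3, 4, 7, 9, 10, 11, 12, 16, 21, 25, 26, 27, 28, 30, 33, 34, 36}.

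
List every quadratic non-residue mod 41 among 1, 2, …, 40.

3 6 7 11 12 13 14 15 17 19 22 24 26 27 28 29 30 34 35 38

Square k = 1,…,20 (k and 41−k give the same square):
1²=1, 2²=4, 3²=9, 4²=16, 5²=25, 6²=36, 7²≡8, 8²≡23, 9²≡40, 10²≡18, 11²≡39, 12²≡21, 13²≡5, 14²≡32, 15²≡20, 16²≡10, 17²≡2, 18²≡37, 19²≡33, 20²≡31 (mod 41).
The residues are {1, 2, 4, 5, 8, 9, 10, 16, 18, 20, 21, 23, 25, 31, 32, 33, 36, 37, 39, 40}; the non-residues are the remaining 20 nonzero classes.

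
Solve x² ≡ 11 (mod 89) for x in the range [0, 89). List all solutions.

10, 79

89 ≡ 1 (mod 4), so we find a root by search.
Trying successive values, 10² = 100 ≡ 11 (mod 89). The other root is 89 − 10 = 79.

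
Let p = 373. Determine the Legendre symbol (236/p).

Pull out 2^2: since 373 ≡ 5 (mod 8), (2/373) = -1, so (2/373)^2 = +1.
Reciprocity: 59 ≡ 3 and 373 ≡ 1 (mod 4), so (59/373) = +(373/59).
Reduce top mod 59: now compute (19/59).
Reciprocity: 19 ≡ 3 and 59 ≡ 3 (mod 4), so (19/59) = −(59/19).
Reduce top mod 19: now compute (2/19).
Pull out 2: since 19 ≡ 3 (mod 8), (2/19) = -1.
Reached (1/19) = 1. Collecting the sign flips along the way, the symbol is +1.

1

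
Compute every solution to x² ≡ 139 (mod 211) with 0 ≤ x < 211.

75, 136

Since 211 ≡ 3 (mod 4), a square root of 139 is 139^((211+1)/4) = 139^53 mod 211.
Repeated squaring: 139^2≡120, 139^4≡52, 139^8≡172, 139^16≡44, 139^32≡37 (mod 211).
139^53 = 139^(32+16+4+1) ≡ 136 (mod 211).
Check: 136² = 18496 ≡ 139 (mod 211). The two roots are 75 and 136.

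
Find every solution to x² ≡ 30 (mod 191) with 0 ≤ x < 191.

Since 191 ≡ 3 (mod 4), a square root of 30 is 30^((191+1)/4) = 30^48 mod 191.
Repeated squaring: 30^2≡136, 30^4≡160, 30^8≡6, 30^16≡36, 30^32≡150 (mod 191).
30^48 = 30^(32+16) ≡ 52 (mod 191).
Check: 52² = 2704 ≡ 30 (mod 191). The two roots are 52 and 139.

52, 139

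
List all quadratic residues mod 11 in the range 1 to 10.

Square k = 1,…,5 (k and 11−k give the same square):
1²=1, 2²=4, 3²=9, 4²≡5, 5²≡3 (mod 11).
So the quadratic residues mod 11 are {1, 3, 4, 5, 9}.

1,3,4,5,9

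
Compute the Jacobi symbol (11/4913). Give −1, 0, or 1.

Reciprocity: 11 ≡ 3 and 4913 ≡ 1 (mod 4), so (11/4913) = +(4913/11).
Reduce top mod 11: now compute (7/11).
Reciprocity: 7 ≡ 3 and 11 ≡ 3 (mod 4), so (7/11) = −(11/7).
Reduce top mod 7: now compute (4/7).
Pull out 2^2: since 7 ≡ 7 (mod 8), (2/7) = +1, so (2/7)^2 = +1.
Reached (1/7) = 1. Collecting the sign flips along the way, the symbol is -1.

-1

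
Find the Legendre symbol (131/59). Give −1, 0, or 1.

Euler's criterion: (131/59) ≡ 13^29 (mod 59).
13^2 ≡ 51 (mod 59)
13^4 ≡ 5 (mod 59)
13^8 ≡ 25 (mod 59)
13^16 ≡ 35 (mod 59)
13^29 = 13^(16+8+4+1) ≡ 58 (mod 59).
Result is 58 ≡ −1, so (131/59) = −1.

-1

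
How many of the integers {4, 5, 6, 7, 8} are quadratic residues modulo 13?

(4/13) = +1 → QR.
(5/13) = -1 → non-residue.
(6/13) = -1 → non-residue.
(7/13) = -1 → non-residue.
(8/13) = -1 → non-residue.
Total quadratic residues among the 5: 1.

1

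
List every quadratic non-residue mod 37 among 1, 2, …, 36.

Square k = 1,…,18 (k and 37−k give the same square):
1²=1, 2²=4, 3²=9, 4²=16, 5²=25, 6²=36, 7²≡12, 8²≡27, 9²≡7, 10²≡26, 11²≡10, 12²≡33, 13²≡21, 14²≡11, 15²≡3, 16²≡34, 17²≡30, 18²≡28 (mod 37).
The residues are {1, 3, 4, 7, 9, 10, 11, 12, 16, 21, 25, 26, 27, 28, 30, 33, 34, 36}; the non-residues are the remaining 18 nonzero classes.

2 5 6 8 13 14 15 17 18 19 20 22 23 24 29 31 32 35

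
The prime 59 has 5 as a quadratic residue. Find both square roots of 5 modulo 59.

Since 59 ≡ 3 (mod 4), a square root of 5 is 5^((59+1)/4) = 5^15 mod 59.
Repeated squaring: 5^2≡25, 5^4≡35, 5^8≡45 (mod 59).
5^15 = 5^(8+4+2+1) ≡ 51 (mod 59).
Check: 51² = 2601 ≡ 5 (mod 59). The two roots are 8 and 51.

8, 51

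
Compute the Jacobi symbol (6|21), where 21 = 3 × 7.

0

Pull out 2: since 21 ≡ 5 (mod 8), (2/21) = -1.
Reciprocity: 3 ≡ 3 and 21 ≡ 1 (mod 4), so (3/21) = +(21/3).
Reduce top mod 3: now compute (0/3).
Top reduces to 0: gcd > 1, so the symbol is 0.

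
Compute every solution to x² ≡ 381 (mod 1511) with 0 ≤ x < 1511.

314, 1197

Since 1511 ≡ 3 (mod 4), a square root of 381 is 381^((1511+1)/4) = 381^378 mod 1511.
Repeated squaring: 381^2≡105, 381^4≡448, 381^8≡1252, 381^16≡597, 381^32≡1324, 381^64≡216, 381^128≡1326, 381^256≡983 (mod 1511).
381^378 = 381^(256+64+32+16+8+2) ≡ 1197 (mod 1511).
Check: 1197² = 1432809 ≡ 381 (mod 1511). The two roots are 314 and 1197.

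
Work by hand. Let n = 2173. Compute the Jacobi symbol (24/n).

Pull out 2^3: since 2173 ≡ 5 (mod 8), (2/2173) = -1, so (2/2173)^3 = -1.
Reciprocity: 3 ≡ 3 and 2173 ≡ 1 (mod 4), so (3/2173) = +(2173/3).
Reduce top mod 3: now compute (1/3).
Reached (1/3) = 1. Collecting the sign flips along the way, the symbol is -1.

-1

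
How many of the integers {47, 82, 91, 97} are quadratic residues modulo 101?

3

(47/101) = +1 → QR.
(82/101) = +1 → QR.
(91/101) = -1 → non-residue.
(97/101) = +1 → QR.
Total quadratic residues among the 4: 3.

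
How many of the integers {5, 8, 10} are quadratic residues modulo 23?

(5/23) = -1 → non-residue.
(8/23) = +1 → QR.
(10/23) = -1 → non-residue.
Total quadratic residues among the 3: 1.

1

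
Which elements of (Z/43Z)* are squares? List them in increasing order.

Square k = 1,…,21 (k and 43−k give the same square):
1²=1, 2²=4, 3²=9, 4²=16, 5²=25, 6²=36, 7²≡6, 8²≡21, 9²≡38, 10²≡14, 11²≡35, 12²≡15, 13²≡40, 14²≡24, 15²≡10, 16²≡41, 17²≡31, 18²≡23, 19²≡17, 20²≡13, 21²≡11 (mod 43).
So the quadratic residues mod 43 are {1, 4, 6, 9, 10, 11, 13, 14, 15, 16, 17, 21, 23, 24, 25, 31, 35, 36, 38, 40, 41}.

1, 4, 6, 9, 10, 11, 13, 14, 15, 16, 17, 21, 23, 24, 25, 31, 35, 36, 38, 40, 41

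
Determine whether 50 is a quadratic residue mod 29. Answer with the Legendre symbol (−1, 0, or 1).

-1

First reduce: 50 ≡ 21 (mod 29).
Reciprocity: 21 ≡ 1 and 29 ≡ 1 (mod 4), so (21/29) = +(29/21).
Reduce top mod 21: now compute (8/21).
Pull out 2^3: since 21 ≡ 5 (mod 8), (2/21) = -1, so (2/21)^3 = -1.
Reached (1/21) = 1. Collecting the sign flips along the way, the symbol is -1.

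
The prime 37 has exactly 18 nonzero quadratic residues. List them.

Square k = 1,…,18 (k and 37−k give the same square):
1²=1, 2²=4, 3²=9, 4²=16, 5²=25, 6²=36, 7²≡12, 8²≡27, 9²≡7, 10²≡26, 11²≡10, 12²≡33, 13²≡21, 14²≡11, 15²≡3, 16²≡34, 17²≡30, 18²≡28 (mod 37).
So the quadratic residues mod 37 are {1, 3, 4, 7, 9, 10, 11, 12, 16, 21, 25, 26, 27, 28, 30, 33, 34, 36}.

1 3 4 7 9 10 11 12 16 21 25 26 27 28 30 33 34 36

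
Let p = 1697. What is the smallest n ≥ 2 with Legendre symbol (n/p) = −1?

3

(2/1697) = +1, so 2 is a residue.
(3/1697) = −1, so 3 is the smallest positive non-residue mod 1697.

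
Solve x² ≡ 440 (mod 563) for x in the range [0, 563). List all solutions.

Since 563 ≡ 3 (mod 4), a square root of 440 is 440^((563+1)/4) = 440^141 mod 563.
Repeated squaring: 440^2≡491, 440^4≡117, 440^8≡177, 440^16≡364, 440^32≡191, 440^64≡449, 440^128≡47 (mod 563).
440^141 = 440^(128+8+4+1) ≡ 406 (mod 563).
Check: 406² = 164836 ≡ 440 (mod 563). The two roots are 157 and 406.

157, 406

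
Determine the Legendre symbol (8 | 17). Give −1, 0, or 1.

1

Euler's criterion: (8/17) ≡ 8^8 (mod 17).
8^2 ≡ 13 (mod 17)
8^4 ≡ 16 (mod 17)
8^8 ≡ 1 (mod 17)
8^8 = 8^(8) ≡ 1 (mod 17).
Result is 1, so (8/17) = 1.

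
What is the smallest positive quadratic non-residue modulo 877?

(2/877) = −1, so 2 is the smallest positive non-residue mod 877.

2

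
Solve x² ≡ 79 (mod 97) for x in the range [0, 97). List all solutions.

97 ≡ 1 (mod 4), so we find a root by search.
Trying successive values, 46² = 2116 ≡ 79 (mod 97). The other root is 97 − 46 = 51.

46, 51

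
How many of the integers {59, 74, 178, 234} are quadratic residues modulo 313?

(59/313) = -1 → non-residue.
(74/313) = -1 → non-residue.
(178/313) = -1 → non-residue.
(234/313) = +1 → QR.
Total quadratic residues among the 4: 1.

1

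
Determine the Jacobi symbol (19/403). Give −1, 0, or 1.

-1

Reciprocity: 19 ≡ 3 and 403 ≡ 3 (mod 4), so (19/403) = −(403/19).
Reduce top mod 19: now compute (4/19).
Pull out 2^2: since 19 ≡ 3 (mod 8), (2/19) = -1, so (2/19)^2 = +1.
Reached (1/19) = 1. Collecting the sign flips along the way, the symbol is -1.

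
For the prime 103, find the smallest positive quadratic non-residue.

(2/103) = +1, so 2 is a residue.
(3/103) = −1, so 3 is the smallest positive non-residue mod 103.

3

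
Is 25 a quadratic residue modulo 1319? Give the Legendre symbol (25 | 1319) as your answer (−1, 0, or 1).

Reciprocity: 25 ≡ 1 and 1319 ≡ 3 (mod 4), so (25/1319) = +(1319/25).
Reduce top mod 25: now compute (19/25).
Reciprocity: 19 ≡ 3 and 25 ≡ 1 (mod 4), so (19/25) = +(25/19).
Reduce top mod 19: now compute (6/19).
Pull out 2: since 19 ≡ 3 (mod 8), (2/19) = -1.
Reciprocity: 3 ≡ 3 and 19 ≡ 3 (mod 4), so (3/19) = −(19/3).
Reduce top mod 3: now compute (1/3).
Reached (1/3) = 1. Collecting the sign flips along the way, the symbol is +1.

1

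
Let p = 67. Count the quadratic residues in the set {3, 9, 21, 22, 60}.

4

(3/67) = -1 → non-residue.
(9/67) = +1 → QR.
(21/67) = +1 → QR.
(22/67) = +1 → QR.
(60/67) = +1 → QR.
Total quadratic residues among the 5: 4.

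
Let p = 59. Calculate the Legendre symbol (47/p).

Euler's criterion: (47/59) ≡ 47^29 (mod 59).
47^2 ≡ 26 (mod 59)
47^4 ≡ 27 (mod 59)
47^8 ≡ 21 (mod 59)
47^16 ≡ 28 (mod 59)
47^29 = 47^(16+8+4+1) ≡ 58 (mod 59).
Result is 58 ≡ −1, so (47/59) = −1.

-1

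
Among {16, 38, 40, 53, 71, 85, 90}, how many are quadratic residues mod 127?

(16/127) = +1 → QR.
(38/127) = +1 → QR.
(40/127) = -1 → non-residue.
(53/127) = -1 → non-residue.
(71/127) = +1 → QR.
(85/127) = -1 → non-residue.
(90/127) = -1 → non-residue.
Total quadratic residues among the 7: 3.

3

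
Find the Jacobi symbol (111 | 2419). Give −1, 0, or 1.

Reciprocity: 111 ≡ 3 and 2419 ≡ 3 (mod 4), so (111/2419) = −(2419/111).
Reduce top mod 111: now compute (88/111).
Pull out 2^3: since 111 ≡ 7 (mod 8), (2/111) = +1, so (2/111)^3 = +1.
Reciprocity: 11 ≡ 3 and 111 ≡ 3 (mod 4), so (11/111) = −(111/11).
Reduce top mod 11: now compute (1/11).
Reached (1/11) = 1. Collecting the sign flips along the way, the symbol is +1.

1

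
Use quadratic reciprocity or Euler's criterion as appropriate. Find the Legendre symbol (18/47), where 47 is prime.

1

Pull out 2: since 47 ≡ 7 (mod 8), (2/47) = +1.
Reciprocity: 9 ≡ 1 and 47 ≡ 3 (mod 4), so (9/47) = +(47/9).
Reduce top mod 9: now compute (2/9).
Pull out 2: since 9 ≡ 1 (mod 8), (2/9) = +1.
Reached (1/9) = 1. Collecting the sign flips along the way, the symbol is +1.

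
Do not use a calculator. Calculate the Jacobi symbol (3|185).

-1

Reciprocity: 3 ≡ 3 and 185 ≡ 1 (mod 4), so (3/185) = +(185/3).
Reduce top mod 3: now compute (2/3).
Pull out 2: since 3 ≡ 3 (mod 8), (2/3) = -1.
Reached (1/3) = 1. Collecting the sign flips along the way, the symbol is -1.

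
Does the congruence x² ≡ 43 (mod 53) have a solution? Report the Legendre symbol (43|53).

Reciprocity: 43 ≡ 3 and 53 ≡ 1 (mod 4), so (43/53) = +(53/43).
Reduce top mod 43: now compute (10/43).
Pull out 2: since 43 ≡ 3 (mod 8), (2/43) = -1.
Reciprocity: 5 ≡ 1 and 43 ≡ 3 (mod 4), so (5/43) = +(43/5).
Reduce top mod 5: now compute (3/5).
Reciprocity: 3 ≡ 3 and 5 ≡ 1 (mod 4), so (3/5) = +(5/3).
Reduce top mod 3: now compute (2/3).
Pull out 2: since 3 ≡ 3 (mod 8), (2/3) = -1.
Reached (1/3) = 1. Collecting the sign flips along the way, the symbol is +1.

1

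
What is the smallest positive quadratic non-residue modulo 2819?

2

(2/2819) = −1, so 2 is the smallest positive non-residue mod 2819.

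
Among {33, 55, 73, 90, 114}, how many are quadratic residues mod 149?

3

(33/149) = +1 → QR.
(55/149) = -1 → non-residue.
(73/149) = +1 → QR.
(90/149) = -1 → non-residue.
(114/149) = +1 → QR.
Total quadratic residues among the 5: 3.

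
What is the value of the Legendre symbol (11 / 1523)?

-1

Reciprocity: 11 ≡ 3 and 1523 ≡ 3 (mod 4), so (11/1523) = −(1523/11).
Reduce top mod 11: now compute (5/11).
Reciprocity: 5 ≡ 1 and 11 ≡ 3 (mod 4), so (5/11) = +(11/5).
Reduce top mod 5: now compute (1/5).
Reached (1/5) = 1. Collecting the sign flips along the way, the symbol is -1.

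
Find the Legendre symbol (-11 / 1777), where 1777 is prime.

First reduce: -11 ≡ 1766 (mod 1777).
Pull out 2: since 1777 ≡ 1 (mod 8), (2/1777) = +1.
Reciprocity: 883 ≡ 3 and 1777 ≡ 1 (mod 4), so (883/1777) = +(1777/883).
Reduce top mod 883: now compute (11/883).
Reciprocity: 11 ≡ 3 and 883 ≡ 3 (mod 4), so (11/883) = −(883/11).
Reduce top mod 11: now compute (3/11).
Reciprocity: 3 ≡ 3 and 11 ≡ 3 (mod 4), so (3/11) = −(11/3).
Reduce top mod 3: now compute (2/3).
Pull out 2: since 3 ≡ 3 (mod 8), (2/3) = -1.
Reached (1/3) = 1. Collecting the sign flips along the way, the symbol is -1.

-1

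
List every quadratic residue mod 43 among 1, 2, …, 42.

1,4,6,9,10,11,13,14,15,16,17,21,23,24,25,31,35,36,38,40,41

Square k = 1,…,21 (k and 43−k give the same square):
1²=1, 2²=4, 3²=9, 4²=16, 5²=25, 6²=36, 7²≡6, 8²≡21, 9²≡38, 10²≡14, 11²≡35, 12²≡15, 13²≡40, 14²≡24, 15²≡10, 16²≡41, 17²≡31, 18²≡23, 19²≡17, 20²≡13, 21²≡11 (mod 43).
So the quadratic residues mod 43 are {1, 4, 6, 9, 10, 11, 13, 14, 15, 16, 17, 21, 23, 24, 25, 31, 35, 36, 38, 40, 41}.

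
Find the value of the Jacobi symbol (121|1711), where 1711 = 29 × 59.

1

Reciprocity: 121 ≡ 1 and 1711 ≡ 3 (mod 4), so (121/1711) = +(1711/121).
Reduce top mod 121: now compute (17/121).
Reciprocity: 17 ≡ 1 and 121 ≡ 1 (mod 4), so (17/121) = +(121/17).
Reduce top mod 17: now compute (2/17).
Pull out 2: since 17 ≡ 1 (mod 8), (2/17) = +1.
Reached (1/17) = 1. Collecting the sign flips along the way, the symbol is +1.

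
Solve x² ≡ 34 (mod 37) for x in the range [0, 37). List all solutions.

37 ≡ 1 (mod 4), so we find a root by search.
Trying successive values, 16² = 256 ≡ 34 (mod 37). The other root is 37 − 16 = 21.

16, 21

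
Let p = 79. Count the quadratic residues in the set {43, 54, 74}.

(43/79) = -1 → non-residue.
(54/79) = -1 → non-residue.
(74/79) = -1 → non-residue.
Total quadratic residues among the 3: 0.

0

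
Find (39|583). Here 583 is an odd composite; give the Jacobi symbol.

Reciprocity: 39 ≡ 3 and 583 ≡ 3 (mod 4), so (39/583) = −(583/39).
Reduce top mod 39: now compute (37/39).
Reciprocity: 37 ≡ 1 and 39 ≡ 3 (mod 4), so (37/39) = +(39/37).
Reduce top mod 37: now compute (2/37).
Pull out 2: since 37 ≡ 5 (mod 8), (2/37) = -1.
Reached (1/37) = 1. Collecting the sign flips along the way, the symbol is +1.

1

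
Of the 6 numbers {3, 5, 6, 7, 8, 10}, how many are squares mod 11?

(3/11) = +1 → QR.
(5/11) = +1 → QR.
(6/11) = -1 → non-residue.
(7/11) = -1 → non-residue.
(8/11) = -1 → non-residue.
(10/11) = -1 → non-residue.
Total quadratic residues among the 6: 2.

2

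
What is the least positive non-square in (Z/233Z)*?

(2/233) = +1, so 2 is a residue.
(3/233) = −1, so 3 is the smallest positive non-residue mod 233.

3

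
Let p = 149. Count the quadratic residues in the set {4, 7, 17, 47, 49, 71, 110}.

6

(4/149) = +1 → QR.
(7/149) = +1 → QR.
(17/149) = +1 → QR.
(47/149) = +1 → QR.
(49/149) = +1 → QR.
(71/149) = -1 → non-residue.
(110/149) = +1 → QR.
Total quadratic residues among the 7: 6.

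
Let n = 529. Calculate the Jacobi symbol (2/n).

1

Pull out 2: since 529 ≡ 1 (mod 8), (2/529) = +1.
Reached (1/529) = 1. Collecting the sign flips along the way, the symbol is +1.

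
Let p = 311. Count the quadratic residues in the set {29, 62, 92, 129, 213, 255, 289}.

1

(29/311) = -1 → non-residue.
(62/311) = -1 → non-residue.
(92/311) = -1 → non-residue.
(129/311) = -1 → non-residue.
(213/311) = -1 → non-residue.
(255/311) = -1 → non-residue.
(289/311) = +1 → QR.
Total quadratic residues among the 7: 1.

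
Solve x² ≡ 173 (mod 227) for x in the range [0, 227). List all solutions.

20, 207

Since 227 ≡ 3 (mod 4), a square root of 173 is 173^((227+1)/4) = 173^57 mod 227.
Repeated squaring: 173^2≡192, 173^4≡90, 173^8≡155, 173^16≡190, 173^32≡7 (mod 227).
173^57 = 173^(32+16+8+1) ≡ 207 (mod 227).
Check: 207² = 42849 ≡ 173 (mod 227). The two roots are 20 and 207.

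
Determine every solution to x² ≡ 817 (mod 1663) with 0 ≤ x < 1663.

236, 1427

Since 1663 ≡ 3 (mod 4), a square root of 817 is 817^((1663+1)/4) = 817^416 mod 1663.
Repeated squaring: 817^2≡626, 817^4≡1071, 817^8≡1234, 817^16≡1111, 817^32≡375, 817^64≡933, 817^128≡740, 817^256≡473 (mod 1663).
817^416 = 817^(256+128+32) ≡ 236 (mod 1663).
Check: 236² = 55696 ≡ 817 (mod 1663). The two roots are 236 and 1427.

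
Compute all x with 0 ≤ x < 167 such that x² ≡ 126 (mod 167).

31, 136

Since 167 ≡ 3 (mod 4), a square root of 126 is 126^((167+1)/4) = 126^42 mod 167.
Repeated squaring: 126^2≡11, 126^4≡121, 126^8≡112, 126^16≡19, 126^32≡27 (mod 167).
126^42 = 126^(32+8+2) ≡ 31 (mod 167).
Check: 31² = 961 ≡ 126 (mod 167). The two roots are 31 and 136.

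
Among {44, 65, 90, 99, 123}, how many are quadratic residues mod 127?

2

(44/127) = +1 → QR.
(65/127) = -1 → non-residue.
(90/127) = -1 → non-residue.
(99/127) = +1 → QR.
(123/127) = -1 → non-residue.
Total quadratic residues among the 5: 2.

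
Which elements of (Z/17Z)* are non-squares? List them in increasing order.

Square k = 1,…,8 (k and 17−k give the same square):
1²=1, 2²=4, 3²=9, 4²=16, 5²≡8, 6²≡2, 7²≡15, 8²≡13 (mod 17).
The residues are {1, 2, 4, 8, 9, 13, 15, 16}; the non-residues are the remaining 8 nonzero classes.

3, 5, 6, 7, 10, 11, 12, 14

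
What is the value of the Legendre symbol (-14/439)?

-1

First reduce: -14 ≡ 425 (mod 439).
Reciprocity: 425 ≡ 1 and 439 ≡ 3 (mod 4), so (425/439) = +(439/425).
Reduce top mod 425: now compute (14/425).
Pull out 2: since 425 ≡ 1 (mod 8), (2/425) = +1.
Reciprocity: 7 ≡ 3 and 425 ≡ 1 (mod 4), so (7/425) = +(425/7).
Reduce top mod 7: now compute (5/7).
Reciprocity: 5 ≡ 1 and 7 ≡ 3 (mod 4), so (5/7) = +(7/5).
Reduce top mod 5: now compute (2/5).
Pull out 2: since 5 ≡ 5 (mod 8), (2/5) = -1.
Reached (1/5) = 1. Collecting the sign flips along the way, the symbol is -1.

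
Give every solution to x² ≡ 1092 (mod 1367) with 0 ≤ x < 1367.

Since 1367 ≡ 3 (mod 4), a square root of 1092 is 1092^((1367+1)/4) = 1092^342 mod 1367.
Repeated squaring: 1092^2≡440, 1092^4≡853, 1092^8≡365, 1092^16≡626, 1092^32≡914, 1092^64≡159, 1092^128≡675, 1092^256≡414 (mod 1367).
1092^342 = 1092^(256+64+16+4+2) ≡ 127 (mod 1367).
Check: 127² = 16129 ≡ 1092 (mod 1367). The two roots are 127 and 1240.

127, 1240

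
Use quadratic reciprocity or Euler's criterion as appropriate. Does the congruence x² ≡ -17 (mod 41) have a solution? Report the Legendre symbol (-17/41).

-1

First reduce: -17 ≡ 24 (mod 41).
Pull out 2^3: since 41 ≡ 1 (mod 8), (2/41) = +1, so (2/41)^3 = +1.
Reciprocity: 3 ≡ 3 and 41 ≡ 1 (mod 4), so (3/41) = +(41/3).
Reduce top mod 3: now compute (2/3).
Pull out 2: since 3 ≡ 3 (mod 8), (2/3) = -1.
Reached (1/3) = 1. Collecting the sign flips along the way, the symbol is -1.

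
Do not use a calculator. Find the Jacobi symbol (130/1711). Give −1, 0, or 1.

-1

Pull out 2: since 1711 ≡ 7 (mod 8), (2/1711) = +1.
Reciprocity: 65 ≡ 1 and 1711 ≡ 3 (mod 4), so (65/1711) = +(1711/65).
Reduce top mod 65: now compute (21/65).
Reciprocity: 21 ≡ 1 and 65 ≡ 1 (mod 4), so (21/65) = +(65/21).
Reduce top mod 21: now compute (2/21).
Pull out 2: since 21 ≡ 5 (mod 8), (2/21) = -1.
Reached (1/21) = 1. Collecting the sign flips along the way, the symbol is -1.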